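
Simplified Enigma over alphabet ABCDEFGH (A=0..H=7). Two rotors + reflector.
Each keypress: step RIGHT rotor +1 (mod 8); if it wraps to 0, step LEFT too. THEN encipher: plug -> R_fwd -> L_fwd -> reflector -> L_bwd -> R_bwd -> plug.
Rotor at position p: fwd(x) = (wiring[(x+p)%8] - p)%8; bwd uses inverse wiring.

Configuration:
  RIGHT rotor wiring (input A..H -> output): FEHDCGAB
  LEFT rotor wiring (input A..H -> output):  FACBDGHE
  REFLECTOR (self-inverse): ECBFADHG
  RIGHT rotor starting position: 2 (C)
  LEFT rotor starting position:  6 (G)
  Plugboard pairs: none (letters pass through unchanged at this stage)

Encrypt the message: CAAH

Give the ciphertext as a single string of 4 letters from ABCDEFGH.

Char 1 ('C'): step: R->3, L=6; C->plug->C->R->D->L->C->refl->B->L'->A->R'->A->plug->A
Char 2 ('A'): step: R->4, L=6; A->plug->A->R->G->L->F->refl->D->L'->F->R'->D->plug->D
Char 3 ('A'): step: R->5, L=6; A->plug->A->R->B->L->G->refl->H->L'->C->R'->F->plug->F
Char 4 ('H'): step: R->6, L=6; H->plug->H->R->A->L->B->refl->C->L'->D->R'->B->plug->B

Answer: ADFB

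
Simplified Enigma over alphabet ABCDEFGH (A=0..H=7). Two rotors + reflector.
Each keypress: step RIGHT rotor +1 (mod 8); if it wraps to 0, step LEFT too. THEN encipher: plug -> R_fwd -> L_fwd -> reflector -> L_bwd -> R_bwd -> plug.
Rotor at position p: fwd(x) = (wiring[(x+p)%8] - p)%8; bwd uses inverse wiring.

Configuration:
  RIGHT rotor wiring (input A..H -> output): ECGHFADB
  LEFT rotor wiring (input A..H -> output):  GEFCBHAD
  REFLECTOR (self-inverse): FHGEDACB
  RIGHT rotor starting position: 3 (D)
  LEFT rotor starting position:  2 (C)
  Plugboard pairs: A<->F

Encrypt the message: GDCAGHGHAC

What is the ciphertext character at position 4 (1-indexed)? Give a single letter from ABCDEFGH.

Char 1 ('G'): step: R->4, L=2; G->plug->G->R->C->L->H->refl->B->L'->F->R'->D->plug->D
Char 2 ('D'): step: R->5, L=2; D->plug->D->R->H->L->C->refl->G->L'->E->R'->C->plug->C
Char 3 ('C'): step: R->6, L=2; C->plug->C->R->G->L->E->refl->D->L'->A->R'->E->plug->E
Char 4 ('A'): step: R->7, L=2; A->plug->F->R->G->L->E->refl->D->L'->A->R'->E->plug->E

E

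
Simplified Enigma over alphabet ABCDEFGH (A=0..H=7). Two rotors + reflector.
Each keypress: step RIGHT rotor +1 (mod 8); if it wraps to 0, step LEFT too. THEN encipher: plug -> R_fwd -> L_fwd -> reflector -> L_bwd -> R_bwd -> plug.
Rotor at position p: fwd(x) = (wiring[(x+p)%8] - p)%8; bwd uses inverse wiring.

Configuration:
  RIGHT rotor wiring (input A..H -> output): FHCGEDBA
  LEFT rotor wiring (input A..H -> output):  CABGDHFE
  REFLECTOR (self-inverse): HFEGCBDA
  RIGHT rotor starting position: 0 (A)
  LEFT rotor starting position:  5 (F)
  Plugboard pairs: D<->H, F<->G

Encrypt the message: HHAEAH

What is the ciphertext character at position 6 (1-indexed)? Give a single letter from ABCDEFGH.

Char 1 ('H'): step: R->1, L=5; H->plug->D->R->D->L->F->refl->B->L'->G->R'->A->plug->A
Char 2 ('H'): step: R->2, L=5; H->plug->D->R->B->L->A->refl->H->L'->C->R'->C->plug->C
Char 3 ('A'): step: R->3, L=5; A->plug->A->R->D->L->F->refl->B->L'->G->R'->D->plug->H
Char 4 ('E'): step: R->4, L=5; E->plug->E->R->B->L->A->refl->H->L'->C->R'->H->plug->D
Char 5 ('A'): step: R->5, L=5; A->plug->A->R->G->L->B->refl->F->L'->D->R'->C->plug->C
Char 6 ('H'): step: R->6, L=5; H->plug->D->R->B->L->A->refl->H->L'->C->R'->B->plug->B

B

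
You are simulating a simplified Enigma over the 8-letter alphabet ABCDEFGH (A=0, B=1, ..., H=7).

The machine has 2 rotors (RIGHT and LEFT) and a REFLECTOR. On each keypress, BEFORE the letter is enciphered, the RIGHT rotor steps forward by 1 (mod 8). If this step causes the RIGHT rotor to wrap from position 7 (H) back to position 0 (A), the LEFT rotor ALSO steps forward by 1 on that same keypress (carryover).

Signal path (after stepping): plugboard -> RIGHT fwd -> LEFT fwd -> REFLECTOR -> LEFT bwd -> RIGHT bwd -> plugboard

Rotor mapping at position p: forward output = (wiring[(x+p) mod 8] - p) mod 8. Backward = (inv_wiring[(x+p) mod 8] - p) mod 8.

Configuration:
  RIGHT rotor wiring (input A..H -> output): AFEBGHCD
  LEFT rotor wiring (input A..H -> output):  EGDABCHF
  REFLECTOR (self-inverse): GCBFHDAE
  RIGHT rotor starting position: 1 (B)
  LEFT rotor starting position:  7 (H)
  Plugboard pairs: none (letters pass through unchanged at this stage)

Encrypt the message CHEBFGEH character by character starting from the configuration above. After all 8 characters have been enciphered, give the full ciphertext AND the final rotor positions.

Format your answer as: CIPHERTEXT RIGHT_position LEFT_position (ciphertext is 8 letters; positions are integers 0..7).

Char 1 ('C'): step: R->2, L=7; C->plug->C->R->E->L->B->refl->C->L'->F->R'->D->plug->D
Char 2 ('H'): step: R->3, L=7; H->plug->H->R->B->L->F->refl->D->L'->G->R'->A->plug->A
Char 3 ('E'): step: R->4, L=7; E->plug->E->R->E->L->B->refl->C->L'->F->R'->H->plug->H
Char 4 ('B'): step: R->5, L=7; B->plug->B->R->F->L->C->refl->B->L'->E->R'->G->plug->G
Char 5 ('F'): step: R->6, L=7; F->plug->F->R->D->L->E->refl->H->L'->C->R'->C->plug->C
Char 6 ('G'): step: R->7, L=7; G->plug->G->R->A->L->G->refl->A->L'->H->R'->F->plug->F
Char 7 ('E'): step: R->0, L->0 (L advanced); E->plug->E->R->G->L->H->refl->E->L'->A->R'->A->plug->A
Char 8 ('H'): step: R->1, L=0; H->plug->H->R->H->L->F->refl->D->L'->C->R'->G->plug->G
Final: ciphertext=DAHGCFAG, RIGHT=1, LEFT=0

Answer: DAHGCFAG 1 0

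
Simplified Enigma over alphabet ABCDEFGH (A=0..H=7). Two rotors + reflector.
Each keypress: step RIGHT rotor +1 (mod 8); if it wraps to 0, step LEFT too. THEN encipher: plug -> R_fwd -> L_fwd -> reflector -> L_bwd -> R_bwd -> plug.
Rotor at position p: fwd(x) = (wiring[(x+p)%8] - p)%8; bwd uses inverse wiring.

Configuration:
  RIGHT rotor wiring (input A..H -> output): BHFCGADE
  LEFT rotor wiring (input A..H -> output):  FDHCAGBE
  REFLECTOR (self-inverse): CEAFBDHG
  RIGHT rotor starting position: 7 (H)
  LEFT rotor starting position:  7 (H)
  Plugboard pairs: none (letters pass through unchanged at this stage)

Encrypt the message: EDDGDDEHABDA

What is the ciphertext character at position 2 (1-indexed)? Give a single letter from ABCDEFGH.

Char 1 ('E'): step: R->0, L->0 (L advanced); E->plug->E->R->G->L->B->refl->E->L'->H->R'->B->plug->B
Char 2 ('D'): step: R->1, L=0; D->plug->D->R->F->L->G->refl->H->L'->C->R'->F->plug->F

F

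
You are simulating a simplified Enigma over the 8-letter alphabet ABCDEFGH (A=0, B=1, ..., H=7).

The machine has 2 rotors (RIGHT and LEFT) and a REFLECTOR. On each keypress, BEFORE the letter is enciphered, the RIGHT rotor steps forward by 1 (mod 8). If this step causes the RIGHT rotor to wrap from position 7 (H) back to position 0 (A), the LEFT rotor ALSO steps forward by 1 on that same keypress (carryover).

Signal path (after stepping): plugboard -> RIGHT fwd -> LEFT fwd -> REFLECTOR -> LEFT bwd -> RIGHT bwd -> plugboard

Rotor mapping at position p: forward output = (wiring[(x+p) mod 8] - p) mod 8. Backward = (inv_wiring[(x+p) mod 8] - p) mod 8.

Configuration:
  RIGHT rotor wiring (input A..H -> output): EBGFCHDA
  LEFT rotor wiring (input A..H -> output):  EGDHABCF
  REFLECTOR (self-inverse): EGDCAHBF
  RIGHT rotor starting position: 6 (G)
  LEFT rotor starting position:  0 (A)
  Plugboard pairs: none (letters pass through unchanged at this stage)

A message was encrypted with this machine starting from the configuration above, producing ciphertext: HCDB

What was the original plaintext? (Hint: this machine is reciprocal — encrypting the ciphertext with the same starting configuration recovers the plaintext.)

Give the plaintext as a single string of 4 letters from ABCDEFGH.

Char 1 ('H'): step: R->7, L=0; H->plug->H->R->E->L->A->refl->E->L'->A->R'->G->plug->G
Char 2 ('C'): step: R->0, L->1 (L advanced); C->plug->C->R->G->L->E->refl->A->L'->E->R'->A->plug->A
Char 3 ('D'): step: R->1, L=1; D->plug->D->R->B->L->C->refl->D->L'->H->R'->G->plug->G
Char 4 ('B'): step: R->2, L=1; B->plug->B->R->D->L->H->refl->F->L'->A->R'->C->plug->C

Answer: GAGC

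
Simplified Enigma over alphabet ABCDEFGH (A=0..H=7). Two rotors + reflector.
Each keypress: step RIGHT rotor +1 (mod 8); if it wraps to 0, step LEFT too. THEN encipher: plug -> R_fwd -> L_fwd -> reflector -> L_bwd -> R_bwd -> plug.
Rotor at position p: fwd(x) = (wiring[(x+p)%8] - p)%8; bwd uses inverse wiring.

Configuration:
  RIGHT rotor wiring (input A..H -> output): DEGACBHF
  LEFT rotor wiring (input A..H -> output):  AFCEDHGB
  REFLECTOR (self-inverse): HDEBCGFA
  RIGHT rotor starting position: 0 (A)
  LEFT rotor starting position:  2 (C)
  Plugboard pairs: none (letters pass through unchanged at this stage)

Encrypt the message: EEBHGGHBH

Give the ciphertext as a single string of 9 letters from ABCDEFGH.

Char 1 ('E'): step: R->1, L=2; E->plug->E->R->A->L->A->refl->H->L'->F->R'->B->plug->B
Char 2 ('E'): step: R->2, L=2; E->plug->E->R->F->L->H->refl->A->L'->A->R'->C->plug->C
Char 3 ('B'): step: R->3, L=2; B->plug->B->R->H->L->D->refl->B->L'->C->R'->E->plug->E
Char 4 ('H'): step: R->4, L=2; H->plug->H->R->E->L->E->refl->C->L'->B->R'->D->plug->D
Char 5 ('G'): step: R->5, L=2; G->plug->G->R->D->L->F->refl->G->L'->G->R'->D->plug->D
Char 6 ('G'): step: R->6, L=2; G->plug->G->R->E->L->E->refl->C->L'->B->R'->A->plug->A
Char 7 ('H'): step: R->7, L=2; H->plug->H->R->A->L->A->refl->H->L'->F->R'->C->plug->C
Char 8 ('B'): step: R->0, L->3 (L advanced); B->plug->B->R->E->L->G->refl->F->L'->F->R'->H->plug->H
Char 9 ('H'): step: R->1, L=3; H->plug->H->R->C->L->E->refl->C->L'->G->R'->F->plug->F

Answer: BCEDDACHF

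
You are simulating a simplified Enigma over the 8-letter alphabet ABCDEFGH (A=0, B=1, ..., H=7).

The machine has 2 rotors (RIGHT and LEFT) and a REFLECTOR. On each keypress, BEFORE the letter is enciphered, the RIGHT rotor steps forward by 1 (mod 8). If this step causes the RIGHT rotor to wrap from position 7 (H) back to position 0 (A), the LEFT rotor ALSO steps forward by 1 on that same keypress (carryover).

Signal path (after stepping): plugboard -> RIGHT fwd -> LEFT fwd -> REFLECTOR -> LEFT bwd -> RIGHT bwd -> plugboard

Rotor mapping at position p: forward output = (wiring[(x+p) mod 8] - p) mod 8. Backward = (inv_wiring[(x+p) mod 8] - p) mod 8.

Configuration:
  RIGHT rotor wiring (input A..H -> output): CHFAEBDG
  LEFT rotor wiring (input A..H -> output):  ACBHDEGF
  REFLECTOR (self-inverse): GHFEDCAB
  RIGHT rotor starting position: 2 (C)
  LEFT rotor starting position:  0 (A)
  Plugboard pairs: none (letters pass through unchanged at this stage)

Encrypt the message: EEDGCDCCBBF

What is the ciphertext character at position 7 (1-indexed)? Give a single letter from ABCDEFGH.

Char 1 ('E'): step: R->3, L=0; E->plug->E->R->D->L->H->refl->B->L'->C->R'->H->plug->H
Char 2 ('E'): step: R->4, L=0; E->plug->E->R->G->L->G->refl->A->L'->A->R'->A->plug->A
Char 3 ('D'): step: R->5, L=0; D->plug->D->R->F->L->E->refl->D->L'->E->R'->A->plug->A
Char 4 ('G'): step: R->6, L=0; G->plug->G->R->G->L->G->refl->A->L'->A->R'->B->plug->B
Char 5 ('C'): step: R->7, L=0; C->plug->C->R->A->L->A->refl->G->L'->G->R'->D->plug->D
Char 6 ('D'): step: R->0, L->1 (L advanced); D->plug->D->R->A->L->B->refl->H->L'->H->R'->B->plug->B
Char 7 ('C'): step: R->1, L=1; C->plug->C->R->H->L->H->refl->B->L'->A->R'->E->plug->E

E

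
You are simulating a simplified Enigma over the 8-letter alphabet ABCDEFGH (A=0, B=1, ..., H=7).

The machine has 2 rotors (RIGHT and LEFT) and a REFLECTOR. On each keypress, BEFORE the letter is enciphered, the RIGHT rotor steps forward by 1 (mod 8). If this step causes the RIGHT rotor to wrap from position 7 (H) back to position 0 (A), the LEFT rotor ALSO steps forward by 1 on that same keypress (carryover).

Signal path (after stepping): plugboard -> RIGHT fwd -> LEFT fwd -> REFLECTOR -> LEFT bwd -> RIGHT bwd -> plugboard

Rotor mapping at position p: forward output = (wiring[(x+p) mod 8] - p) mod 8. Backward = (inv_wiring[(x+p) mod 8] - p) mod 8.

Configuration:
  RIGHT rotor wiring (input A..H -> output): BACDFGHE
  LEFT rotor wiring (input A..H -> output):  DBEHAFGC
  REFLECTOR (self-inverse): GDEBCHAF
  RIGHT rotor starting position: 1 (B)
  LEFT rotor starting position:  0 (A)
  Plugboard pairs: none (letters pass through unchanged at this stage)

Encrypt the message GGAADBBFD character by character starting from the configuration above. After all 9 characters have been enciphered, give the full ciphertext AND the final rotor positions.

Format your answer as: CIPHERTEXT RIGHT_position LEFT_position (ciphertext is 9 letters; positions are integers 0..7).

Answer: FCDHGGCBG 2 1

Derivation:
Char 1 ('G'): step: R->2, L=0; G->plug->G->R->H->L->C->refl->E->L'->C->R'->F->plug->F
Char 2 ('G'): step: R->3, L=0; G->plug->G->R->F->L->F->refl->H->L'->D->R'->C->plug->C
Char 3 ('A'): step: R->4, L=0; A->plug->A->R->B->L->B->refl->D->L'->A->R'->D->plug->D
Char 4 ('A'): step: R->5, L=0; A->plug->A->R->B->L->B->refl->D->L'->A->R'->H->plug->H
Char 5 ('D'): step: R->6, L=0; D->plug->D->R->C->L->E->refl->C->L'->H->R'->G->plug->G
Char 6 ('B'): step: R->7, L=0; B->plug->B->R->C->L->E->refl->C->L'->H->R'->G->plug->G
Char 7 ('B'): step: R->0, L->1 (L advanced); B->plug->B->R->A->L->A->refl->G->L'->C->R'->C->plug->C
Char 8 ('F'): step: R->1, L=1; F->plug->F->R->G->L->B->refl->D->L'->B->R'->B->plug->B
Char 9 ('D'): step: R->2, L=1; D->plug->D->R->E->L->E->refl->C->L'->H->R'->G->plug->G
Final: ciphertext=FCDHGGCBG, RIGHT=2, LEFT=1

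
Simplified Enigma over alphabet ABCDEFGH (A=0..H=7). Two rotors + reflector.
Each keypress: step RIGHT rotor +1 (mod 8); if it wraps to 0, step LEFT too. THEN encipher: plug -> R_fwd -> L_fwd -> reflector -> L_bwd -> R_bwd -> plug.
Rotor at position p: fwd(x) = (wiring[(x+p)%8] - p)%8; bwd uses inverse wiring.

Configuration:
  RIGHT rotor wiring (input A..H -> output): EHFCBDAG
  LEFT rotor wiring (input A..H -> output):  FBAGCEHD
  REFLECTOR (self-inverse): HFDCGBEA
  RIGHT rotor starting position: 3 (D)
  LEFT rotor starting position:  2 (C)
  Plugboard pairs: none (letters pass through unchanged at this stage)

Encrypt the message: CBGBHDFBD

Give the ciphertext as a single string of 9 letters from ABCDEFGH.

Answer: AACGFGDEB

Derivation:
Char 1 ('C'): step: R->4, L=2; C->plug->C->R->E->L->F->refl->B->L'->F->R'->A->plug->A
Char 2 ('B'): step: R->5, L=2; B->plug->B->R->D->L->C->refl->D->L'->G->R'->A->plug->A
Char 3 ('G'): step: R->6, L=2; G->plug->G->R->D->L->C->refl->D->L'->G->R'->C->plug->C
Char 4 ('B'): step: R->7, L=2; B->plug->B->R->F->L->B->refl->F->L'->E->R'->G->plug->G
Char 5 ('H'): step: R->0, L->3 (L advanced); H->plug->H->R->G->L->G->refl->E->L'->D->R'->F->plug->F
Char 6 ('D'): step: R->1, L=3; D->plug->D->R->A->L->D->refl->C->L'->F->R'->G->plug->G
Char 7 ('F'): step: R->2, L=3; F->plug->F->R->E->L->A->refl->H->L'->B->R'->D->plug->D
Char 8 ('B'): step: R->3, L=3; B->plug->B->R->G->L->G->refl->E->L'->D->R'->E->plug->E
Char 9 ('D'): step: R->4, L=3; D->plug->D->R->C->L->B->refl->F->L'->H->R'->B->plug->B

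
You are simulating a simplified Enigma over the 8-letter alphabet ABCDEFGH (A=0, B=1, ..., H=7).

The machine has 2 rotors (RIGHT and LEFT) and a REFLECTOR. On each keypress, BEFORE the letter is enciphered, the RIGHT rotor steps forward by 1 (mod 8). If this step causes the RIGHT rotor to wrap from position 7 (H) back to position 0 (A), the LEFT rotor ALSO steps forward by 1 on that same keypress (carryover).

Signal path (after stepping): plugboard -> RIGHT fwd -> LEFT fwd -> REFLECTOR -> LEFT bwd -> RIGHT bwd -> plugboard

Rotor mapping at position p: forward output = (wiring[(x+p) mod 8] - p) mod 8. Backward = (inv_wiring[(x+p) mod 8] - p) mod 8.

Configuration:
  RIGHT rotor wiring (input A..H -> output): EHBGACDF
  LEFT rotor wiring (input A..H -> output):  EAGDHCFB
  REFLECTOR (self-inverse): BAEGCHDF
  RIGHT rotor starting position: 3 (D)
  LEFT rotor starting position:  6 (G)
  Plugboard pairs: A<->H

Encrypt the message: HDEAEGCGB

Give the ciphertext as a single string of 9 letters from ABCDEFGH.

Answer: BABHHBHDC

Derivation:
Char 1 ('H'): step: R->4, L=6; H->plug->A->R->E->L->A->refl->B->L'->G->R'->B->plug->B
Char 2 ('D'): step: R->5, L=6; D->plug->D->R->H->L->E->refl->C->L'->D->R'->H->plug->A
Char 3 ('E'): step: R->6, L=6; E->plug->E->R->D->L->C->refl->E->L'->H->R'->B->plug->B
Char 4 ('A'): step: R->7, L=6; A->plug->H->R->E->L->A->refl->B->L'->G->R'->A->plug->H
Char 5 ('E'): step: R->0, L->7 (L advanced); E->plug->E->R->A->L->C->refl->E->L'->E->R'->A->plug->H
Char 6 ('G'): step: R->1, L=7; G->plug->G->R->E->L->E->refl->C->L'->A->R'->B->plug->B
Char 7 ('C'): step: R->2, L=7; C->plug->C->R->G->L->D->refl->G->L'->H->R'->A->plug->H
Char 8 ('G'): step: R->3, L=7; G->plug->G->R->E->L->E->refl->C->L'->A->R'->D->plug->D
Char 9 ('B'): step: R->4, L=7; B->plug->B->R->G->L->D->refl->G->L'->H->R'->C->plug->C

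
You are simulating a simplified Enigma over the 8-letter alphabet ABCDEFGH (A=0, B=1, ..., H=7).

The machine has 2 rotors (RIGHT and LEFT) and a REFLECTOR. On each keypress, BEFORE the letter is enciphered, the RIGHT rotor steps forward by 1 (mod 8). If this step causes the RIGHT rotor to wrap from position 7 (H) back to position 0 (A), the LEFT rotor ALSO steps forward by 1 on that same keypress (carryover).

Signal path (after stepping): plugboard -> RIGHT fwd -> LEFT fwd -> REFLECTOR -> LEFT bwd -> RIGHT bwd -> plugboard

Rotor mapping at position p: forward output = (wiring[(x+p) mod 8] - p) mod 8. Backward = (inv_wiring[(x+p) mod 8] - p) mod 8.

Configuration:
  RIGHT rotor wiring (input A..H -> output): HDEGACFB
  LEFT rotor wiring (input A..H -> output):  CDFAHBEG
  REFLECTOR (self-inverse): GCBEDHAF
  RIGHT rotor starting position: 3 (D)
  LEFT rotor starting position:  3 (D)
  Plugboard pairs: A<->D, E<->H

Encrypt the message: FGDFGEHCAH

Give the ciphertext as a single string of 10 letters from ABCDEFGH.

Char 1 ('F'): step: R->4, L=3; F->plug->F->R->H->L->C->refl->B->L'->D->R'->E->plug->H
Char 2 ('G'): step: R->5, L=3; G->plug->G->R->B->L->E->refl->D->L'->E->R'->C->plug->C
Char 3 ('D'): step: R->6, L=3; D->plug->A->R->H->L->C->refl->B->L'->D->R'->B->plug->B
Char 4 ('F'): step: R->7, L=3; F->plug->F->R->B->L->E->refl->D->L'->E->R'->C->plug->C
Char 5 ('G'): step: R->0, L->4 (L advanced); G->plug->G->R->F->L->H->refl->F->L'->B->R'->H->plug->E
Char 6 ('E'): step: R->1, L=4; E->plug->H->R->G->L->B->refl->C->L'->D->R'->B->plug->B
Char 7 ('H'): step: R->2, L=4; H->plug->E->R->D->L->C->refl->B->L'->G->R'->C->plug->C
Char 8 ('C'): step: R->3, L=4; C->plug->C->R->H->L->E->refl->D->L'->A->R'->G->plug->G
Char 9 ('A'): step: R->4, L=4; A->plug->D->R->F->L->H->refl->F->L'->B->R'->C->plug->C
Char 10 ('H'): step: R->5, L=4; H->plug->E->R->G->L->B->refl->C->L'->D->R'->H->plug->E

Answer: HCBCEBCGCE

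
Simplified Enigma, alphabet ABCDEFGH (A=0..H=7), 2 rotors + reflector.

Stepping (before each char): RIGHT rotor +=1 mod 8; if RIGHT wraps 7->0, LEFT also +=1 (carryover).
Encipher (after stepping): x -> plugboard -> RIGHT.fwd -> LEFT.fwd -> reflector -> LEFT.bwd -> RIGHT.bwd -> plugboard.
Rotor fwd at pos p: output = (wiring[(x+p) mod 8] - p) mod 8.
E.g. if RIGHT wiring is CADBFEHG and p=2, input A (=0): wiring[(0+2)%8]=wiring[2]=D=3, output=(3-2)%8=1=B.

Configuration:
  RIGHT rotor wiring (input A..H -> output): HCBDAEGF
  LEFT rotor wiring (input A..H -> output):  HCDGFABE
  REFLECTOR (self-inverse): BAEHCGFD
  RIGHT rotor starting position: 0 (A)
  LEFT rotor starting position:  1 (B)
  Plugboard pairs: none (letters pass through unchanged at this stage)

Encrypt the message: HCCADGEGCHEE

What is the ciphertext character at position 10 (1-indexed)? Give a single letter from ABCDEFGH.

Char 1 ('H'): step: R->1, L=1; H->plug->H->R->G->L->D->refl->H->L'->E->R'->G->plug->G
Char 2 ('C'): step: R->2, L=1; C->plug->C->R->G->L->D->refl->H->L'->E->R'->E->plug->E
Char 3 ('C'): step: R->3, L=1; C->plug->C->R->B->L->C->refl->E->L'->D->R'->D->plug->D
Char 4 ('A'): step: R->4, L=1; A->plug->A->R->E->L->H->refl->D->L'->G->R'->F->plug->F
Char 5 ('D'): step: R->5, L=1; D->plug->D->R->C->L->F->refl->G->L'->H->R'->A->plug->A
Char 6 ('G'): step: R->6, L=1; G->plug->G->R->C->L->F->refl->G->L'->H->R'->B->plug->B
Char 7 ('E'): step: R->7, L=1; E->plug->E->R->E->L->H->refl->D->L'->G->R'->A->plug->A
Char 8 ('G'): step: R->0, L->2 (L advanced); G->plug->G->R->G->L->F->refl->G->L'->D->R'->D->plug->D
Char 9 ('C'): step: R->1, L=2; C->plug->C->R->C->L->D->refl->H->L'->E->R'->G->plug->G
Char 10 ('H'): step: R->2, L=2; H->plug->H->R->A->L->B->refl->A->L'->H->R'->A->plug->A

A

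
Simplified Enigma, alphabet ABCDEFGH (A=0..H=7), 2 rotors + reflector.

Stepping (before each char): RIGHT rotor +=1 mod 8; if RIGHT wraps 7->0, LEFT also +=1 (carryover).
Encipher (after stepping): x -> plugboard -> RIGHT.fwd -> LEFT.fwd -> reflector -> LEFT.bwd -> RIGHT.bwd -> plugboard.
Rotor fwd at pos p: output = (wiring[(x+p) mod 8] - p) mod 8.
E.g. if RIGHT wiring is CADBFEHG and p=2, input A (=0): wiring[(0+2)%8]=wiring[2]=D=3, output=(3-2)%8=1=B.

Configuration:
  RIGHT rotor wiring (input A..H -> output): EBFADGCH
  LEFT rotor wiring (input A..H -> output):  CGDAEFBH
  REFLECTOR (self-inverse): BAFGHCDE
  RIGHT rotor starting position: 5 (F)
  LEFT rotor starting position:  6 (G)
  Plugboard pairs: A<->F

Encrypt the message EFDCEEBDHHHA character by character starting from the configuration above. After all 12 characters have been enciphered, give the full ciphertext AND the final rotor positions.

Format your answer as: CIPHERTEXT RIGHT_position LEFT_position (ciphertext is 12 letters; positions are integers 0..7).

Char 1 ('E'): step: R->6, L=6; E->plug->E->R->H->L->H->refl->E->L'->C->R'->F->plug->A
Char 2 ('F'): step: R->7, L=6; F->plug->A->R->A->L->D->refl->G->L'->G->R'->D->plug->D
Char 3 ('D'): step: R->0, L->7 (L advanced); D->plug->D->R->A->L->A->refl->B->L'->E->R'->A->plug->F
Char 4 ('C'): step: R->1, L=7; C->plug->C->R->H->L->C->refl->F->L'->F->R'->E->plug->E
Char 5 ('E'): step: R->2, L=7; E->plug->E->R->A->L->A->refl->B->L'->E->R'->D->plug->D
Char 6 ('E'): step: R->3, L=7; E->plug->E->R->E->L->B->refl->A->L'->A->R'->B->plug->B
Char 7 ('B'): step: R->4, L=7; B->plug->B->R->C->L->H->refl->E->L'->D->R'->D->plug->D
Char 8 ('D'): step: R->5, L=7; D->plug->D->R->H->L->C->refl->F->L'->F->R'->B->plug->B
Char 9 ('H'): step: R->6, L=7; H->plug->H->R->A->L->A->refl->B->L'->E->R'->A->plug->F
Char 10 ('H'): step: R->7, L=7; H->plug->H->R->D->L->E->refl->H->L'->C->R'->C->plug->C
Char 11 ('H'): step: R->0, L->0 (L advanced); H->plug->H->R->H->L->H->refl->E->L'->E->R'->A->plug->F
Char 12 ('A'): step: R->1, L=0; A->plug->F->R->B->L->G->refl->D->L'->C->R'->D->plug->D
Final: ciphertext=ADFEDBDBFCFD, RIGHT=1, LEFT=0

Answer: ADFEDBDBFCFD 1 0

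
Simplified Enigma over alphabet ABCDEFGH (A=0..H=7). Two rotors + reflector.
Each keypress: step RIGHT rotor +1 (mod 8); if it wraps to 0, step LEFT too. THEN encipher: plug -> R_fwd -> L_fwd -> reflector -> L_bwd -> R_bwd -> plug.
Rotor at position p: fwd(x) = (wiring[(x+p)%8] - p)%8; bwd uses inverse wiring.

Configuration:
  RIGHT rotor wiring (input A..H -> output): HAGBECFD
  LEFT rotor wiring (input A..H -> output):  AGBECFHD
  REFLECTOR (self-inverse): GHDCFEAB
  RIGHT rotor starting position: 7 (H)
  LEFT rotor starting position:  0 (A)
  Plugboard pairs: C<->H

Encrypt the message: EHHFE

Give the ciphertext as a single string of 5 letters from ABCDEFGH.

Char 1 ('E'): step: R->0, L->1 (L advanced); E->plug->E->R->E->L->E->refl->F->L'->A->R'->B->plug->B
Char 2 ('H'): step: R->1, L=1; H->plug->C->R->A->L->F->refl->E->L'->E->R'->F->plug->F
Char 3 ('H'): step: R->2, L=1; H->plug->C->R->C->L->D->refl->C->L'->G->R'->H->plug->C
Char 4 ('F'): step: R->3, L=1; F->plug->F->R->E->L->E->refl->F->L'->A->R'->E->plug->E
Char 5 ('E'): step: R->4, L=1; E->plug->E->R->D->L->B->refl->H->L'->H->R'->D->plug->D

Answer: BFCED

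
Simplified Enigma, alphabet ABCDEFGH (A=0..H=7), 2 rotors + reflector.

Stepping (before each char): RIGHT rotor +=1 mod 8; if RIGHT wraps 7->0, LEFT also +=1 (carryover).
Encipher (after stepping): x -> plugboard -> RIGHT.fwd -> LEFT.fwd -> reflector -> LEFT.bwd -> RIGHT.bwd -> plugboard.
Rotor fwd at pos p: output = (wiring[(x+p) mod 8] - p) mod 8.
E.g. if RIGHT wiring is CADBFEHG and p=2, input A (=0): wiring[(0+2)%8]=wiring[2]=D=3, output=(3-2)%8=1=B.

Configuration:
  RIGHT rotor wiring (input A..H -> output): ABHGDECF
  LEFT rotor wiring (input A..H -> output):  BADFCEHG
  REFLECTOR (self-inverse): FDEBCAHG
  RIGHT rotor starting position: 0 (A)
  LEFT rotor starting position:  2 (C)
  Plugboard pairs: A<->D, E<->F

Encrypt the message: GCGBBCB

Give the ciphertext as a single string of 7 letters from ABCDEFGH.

Char 1 ('G'): step: R->1, L=2; G->plug->G->R->E->L->F->refl->A->L'->C->R'->D->plug->A
Char 2 ('C'): step: R->2, L=2; C->plug->C->R->B->L->D->refl->B->L'->A->R'->E->plug->F
Char 3 ('G'): step: R->3, L=2; G->plug->G->R->G->L->H->refl->G->L'->H->R'->D->plug->A
Char 4 ('B'): step: R->4, L=2; B->plug->B->R->A->L->B->refl->D->L'->B->R'->D->plug->A
Char 5 ('B'): step: R->5, L=2; B->plug->B->R->F->L->E->refl->C->L'->D->R'->D->plug->A
Char 6 ('C'): step: R->6, L=2; C->plug->C->R->C->L->A->refl->F->L'->E->R'->A->plug->D
Char 7 ('B'): step: R->7, L=2; B->plug->B->R->B->L->D->refl->B->L'->A->R'->D->plug->A

Answer: AFAAADA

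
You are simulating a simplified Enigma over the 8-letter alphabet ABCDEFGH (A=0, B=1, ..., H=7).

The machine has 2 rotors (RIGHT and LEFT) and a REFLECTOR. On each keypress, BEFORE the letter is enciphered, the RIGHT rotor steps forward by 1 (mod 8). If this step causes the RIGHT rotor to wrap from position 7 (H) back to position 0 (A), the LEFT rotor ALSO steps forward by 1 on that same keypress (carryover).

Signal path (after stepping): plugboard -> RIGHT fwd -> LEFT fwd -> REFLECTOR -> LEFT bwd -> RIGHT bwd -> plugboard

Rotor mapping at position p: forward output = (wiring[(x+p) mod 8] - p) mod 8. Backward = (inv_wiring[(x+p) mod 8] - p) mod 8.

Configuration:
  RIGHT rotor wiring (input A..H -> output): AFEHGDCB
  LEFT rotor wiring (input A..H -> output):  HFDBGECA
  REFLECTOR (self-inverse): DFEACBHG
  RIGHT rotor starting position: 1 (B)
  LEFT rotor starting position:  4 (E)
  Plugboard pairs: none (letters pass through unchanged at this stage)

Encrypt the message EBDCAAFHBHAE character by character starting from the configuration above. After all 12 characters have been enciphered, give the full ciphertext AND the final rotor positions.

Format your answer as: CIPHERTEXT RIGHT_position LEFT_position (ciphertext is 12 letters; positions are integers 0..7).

Char 1 ('E'): step: R->2, L=4; E->plug->E->R->A->L->C->refl->E->L'->D->R'->H->plug->H
Char 2 ('B'): step: R->3, L=4; B->plug->B->R->D->L->E->refl->C->L'->A->R'->C->plug->C
Char 3 ('D'): step: R->4, L=4; D->plug->D->R->F->L->B->refl->F->L'->H->R'->B->plug->B
Char 4 ('C'): step: R->5, L=4; C->plug->C->R->E->L->D->refl->A->L'->B->R'->H->plug->H
Char 5 ('A'): step: R->6, L=4; A->plug->A->R->E->L->D->refl->A->L'->B->R'->F->plug->F
Char 6 ('A'): step: R->7, L=4; A->plug->A->R->C->L->G->refl->H->L'->G->R'->C->plug->C
Char 7 ('F'): step: R->0, L->5 (L advanced); F->plug->F->R->D->L->C->refl->E->L'->G->R'->E->plug->E
Char 8 ('H'): step: R->1, L=5; H->plug->H->R->H->L->B->refl->F->L'->B->R'->F->plug->F
Char 9 ('B'): step: R->2, L=5; B->plug->B->R->F->L->G->refl->H->L'->A->R'->E->plug->E
Char 10 ('H'): step: R->3, L=5; H->plug->H->R->B->L->F->refl->B->L'->H->R'->D->plug->D
Char 11 ('A'): step: R->4, L=5; A->plug->A->R->C->L->D->refl->A->L'->E->R'->E->plug->E
Char 12 ('E'): step: R->5, L=5; E->plug->E->R->A->L->H->refl->G->L'->F->R'->B->plug->B
Final: ciphertext=HCBHFCEFEDEB, RIGHT=5, LEFT=5

Answer: HCBHFCEFEDEB 5 5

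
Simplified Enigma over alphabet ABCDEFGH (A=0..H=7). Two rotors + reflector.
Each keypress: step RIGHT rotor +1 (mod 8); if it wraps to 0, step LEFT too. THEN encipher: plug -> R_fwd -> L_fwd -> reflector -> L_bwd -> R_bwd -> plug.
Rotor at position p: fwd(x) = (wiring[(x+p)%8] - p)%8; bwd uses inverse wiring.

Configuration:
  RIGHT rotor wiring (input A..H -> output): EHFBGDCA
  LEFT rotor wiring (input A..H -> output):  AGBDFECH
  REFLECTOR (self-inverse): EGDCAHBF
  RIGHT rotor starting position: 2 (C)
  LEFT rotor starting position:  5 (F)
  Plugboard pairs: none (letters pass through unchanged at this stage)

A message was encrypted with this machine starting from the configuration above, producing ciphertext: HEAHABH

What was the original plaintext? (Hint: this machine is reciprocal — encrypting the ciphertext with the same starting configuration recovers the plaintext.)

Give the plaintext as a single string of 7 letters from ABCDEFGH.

Char 1 ('H'): step: R->3, L=5; H->plug->H->R->C->L->C->refl->D->L'->D->R'->B->plug->B
Char 2 ('E'): step: R->4, L=5; E->plug->E->R->A->L->H->refl->F->L'->B->R'->G->plug->G
Char 3 ('A'): step: R->5, L=5; A->plug->A->R->G->L->G->refl->B->L'->E->R'->G->plug->G
Char 4 ('H'): step: R->6, L=5; H->plug->H->R->F->L->E->refl->A->L'->H->R'->E->plug->E
Char 5 ('A'): step: R->7, L=5; A->plug->A->R->B->L->F->refl->H->L'->A->R'->C->plug->C
Char 6 ('B'): step: R->0, L->6 (L advanced); B->plug->B->R->H->L->G->refl->B->L'->B->R'->D->plug->D
Char 7 ('H'): step: R->1, L=6; H->plug->H->R->D->L->A->refl->E->L'->A->R'->C->plug->C

Answer: BGGECDC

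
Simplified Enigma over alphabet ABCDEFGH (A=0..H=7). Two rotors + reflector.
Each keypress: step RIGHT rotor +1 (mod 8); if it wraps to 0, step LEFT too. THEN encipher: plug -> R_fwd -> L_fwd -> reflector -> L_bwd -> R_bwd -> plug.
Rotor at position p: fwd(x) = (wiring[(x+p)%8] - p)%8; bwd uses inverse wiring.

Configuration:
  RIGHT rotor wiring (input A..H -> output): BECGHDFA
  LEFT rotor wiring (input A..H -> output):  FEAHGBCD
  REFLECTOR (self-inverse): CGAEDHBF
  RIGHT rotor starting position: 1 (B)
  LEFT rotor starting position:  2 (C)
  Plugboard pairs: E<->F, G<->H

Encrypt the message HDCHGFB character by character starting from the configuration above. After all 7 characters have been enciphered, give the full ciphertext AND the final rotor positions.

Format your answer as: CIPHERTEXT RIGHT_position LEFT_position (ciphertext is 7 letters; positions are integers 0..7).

Answer: BEACEHH 0 3

Derivation:
Char 1 ('H'): step: R->2, L=2; H->plug->G->R->H->L->C->refl->A->L'->E->R'->B->plug->B
Char 2 ('D'): step: R->3, L=2; D->plug->D->R->C->L->E->refl->D->L'->G->R'->F->plug->E
Char 3 ('C'): step: R->4, L=2; C->plug->C->R->B->L->F->refl->H->L'->D->R'->A->plug->A
Char 4 ('H'): step: R->5, L=2; H->plug->G->R->B->L->F->refl->H->L'->D->R'->C->plug->C
Char 5 ('G'): step: R->6, L=2; G->plug->H->R->F->L->B->refl->G->L'->A->R'->F->plug->E
Char 6 ('F'): step: R->7, L=2; F->plug->E->R->H->L->C->refl->A->L'->E->R'->G->plug->H
Char 7 ('B'): step: R->0, L->3 (L advanced); B->plug->B->R->E->L->A->refl->C->L'->F->R'->G->plug->H
Final: ciphertext=BEACEHH, RIGHT=0, LEFT=3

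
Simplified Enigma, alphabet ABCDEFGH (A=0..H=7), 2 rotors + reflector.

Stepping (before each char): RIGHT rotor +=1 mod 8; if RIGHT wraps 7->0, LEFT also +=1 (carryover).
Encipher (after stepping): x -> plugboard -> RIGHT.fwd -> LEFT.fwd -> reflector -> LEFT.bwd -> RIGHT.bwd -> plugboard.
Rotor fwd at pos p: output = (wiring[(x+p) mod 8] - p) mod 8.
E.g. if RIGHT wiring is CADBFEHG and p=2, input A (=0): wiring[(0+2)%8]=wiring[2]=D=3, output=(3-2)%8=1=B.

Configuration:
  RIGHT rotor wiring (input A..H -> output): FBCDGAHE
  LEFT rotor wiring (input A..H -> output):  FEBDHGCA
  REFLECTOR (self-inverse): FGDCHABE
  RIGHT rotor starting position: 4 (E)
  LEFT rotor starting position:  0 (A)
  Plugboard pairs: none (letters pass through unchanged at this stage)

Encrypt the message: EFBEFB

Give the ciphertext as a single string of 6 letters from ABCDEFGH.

Char 1 ('E'): step: R->5, L=0; E->plug->E->R->E->L->H->refl->E->L'->B->R'->H->plug->H
Char 2 ('F'): step: R->6, L=0; F->plug->F->R->F->L->G->refl->B->L'->C->R'->H->plug->H
Char 3 ('B'): step: R->7, L=0; B->plug->B->R->G->L->C->refl->D->L'->D->R'->D->plug->D
Char 4 ('E'): step: R->0, L->1 (L advanced); E->plug->E->R->G->L->H->refl->E->L'->H->R'->G->plug->G
Char 5 ('F'): step: R->1, L=1; F->plug->F->R->G->L->H->refl->E->L'->H->R'->E->plug->E
Char 6 ('B'): step: R->2, L=1; B->plug->B->R->B->L->A->refl->F->L'->E->R'->C->plug->C

Answer: HHDGEC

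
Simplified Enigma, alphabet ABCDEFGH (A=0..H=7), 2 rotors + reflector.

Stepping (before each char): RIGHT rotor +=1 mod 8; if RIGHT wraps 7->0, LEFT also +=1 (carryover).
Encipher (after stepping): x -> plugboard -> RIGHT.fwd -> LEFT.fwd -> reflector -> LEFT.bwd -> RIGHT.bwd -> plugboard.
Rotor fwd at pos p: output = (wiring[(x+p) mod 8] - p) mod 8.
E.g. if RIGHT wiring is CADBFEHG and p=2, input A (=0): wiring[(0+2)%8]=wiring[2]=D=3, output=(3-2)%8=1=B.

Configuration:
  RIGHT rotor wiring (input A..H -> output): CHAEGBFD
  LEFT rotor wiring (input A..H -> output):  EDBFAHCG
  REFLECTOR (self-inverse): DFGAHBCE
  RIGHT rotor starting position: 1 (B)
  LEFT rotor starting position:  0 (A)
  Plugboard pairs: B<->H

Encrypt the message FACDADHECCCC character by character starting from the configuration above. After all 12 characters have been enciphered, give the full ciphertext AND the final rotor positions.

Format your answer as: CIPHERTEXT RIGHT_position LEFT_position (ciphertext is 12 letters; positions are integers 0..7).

Char 1 ('F'): step: R->2, L=0; F->plug->F->R->B->L->D->refl->A->L'->E->R'->C->plug->C
Char 2 ('A'): step: R->3, L=0; A->plug->A->R->B->L->D->refl->A->L'->E->R'->G->plug->G
Char 3 ('C'): step: R->4, L=0; C->plug->C->R->B->L->D->refl->A->L'->E->R'->G->plug->G
Char 4 ('D'): step: R->5, L=0; D->plug->D->R->F->L->H->refl->E->L'->A->R'->B->plug->H
Char 5 ('A'): step: R->6, L=0; A->plug->A->R->H->L->G->refl->C->L'->G->R'->F->plug->F
Char 6 ('D'): step: R->7, L=0; D->plug->D->R->B->L->D->refl->A->L'->E->R'->A->plug->A
Char 7 ('H'): step: R->0, L->1 (L advanced); H->plug->B->R->H->L->D->refl->A->L'->B->R'->F->plug->F
Char 8 ('E'): step: R->1, L=1; E->plug->E->R->A->L->C->refl->G->L'->E->R'->F->plug->F
Char 9 ('C'): step: R->2, L=1; C->plug->C->R->E->L->G->refl->C->L'->A->R'->G->plug->G
Char 10 ('C'): step: R->3, L=1; C->plug->C->R->G->L->F->refl->B->L'->F->R'->H->plug->B
Char 11 ('C'): step: R->4, L=1; C->plug->C->R->B->L->A->refl->D->L'->H->R'->D->plug->D
Char 12 ('C'): step: R->5, L=1; C->plug->C->R->G->L->F->refl->B->L'->F->R'->D->plug->D
Final: ciphertext=CGGHFAFFGBDD, RIGHT=5, LEFT=1

Answer: CGGHFAFFGBDD 5 1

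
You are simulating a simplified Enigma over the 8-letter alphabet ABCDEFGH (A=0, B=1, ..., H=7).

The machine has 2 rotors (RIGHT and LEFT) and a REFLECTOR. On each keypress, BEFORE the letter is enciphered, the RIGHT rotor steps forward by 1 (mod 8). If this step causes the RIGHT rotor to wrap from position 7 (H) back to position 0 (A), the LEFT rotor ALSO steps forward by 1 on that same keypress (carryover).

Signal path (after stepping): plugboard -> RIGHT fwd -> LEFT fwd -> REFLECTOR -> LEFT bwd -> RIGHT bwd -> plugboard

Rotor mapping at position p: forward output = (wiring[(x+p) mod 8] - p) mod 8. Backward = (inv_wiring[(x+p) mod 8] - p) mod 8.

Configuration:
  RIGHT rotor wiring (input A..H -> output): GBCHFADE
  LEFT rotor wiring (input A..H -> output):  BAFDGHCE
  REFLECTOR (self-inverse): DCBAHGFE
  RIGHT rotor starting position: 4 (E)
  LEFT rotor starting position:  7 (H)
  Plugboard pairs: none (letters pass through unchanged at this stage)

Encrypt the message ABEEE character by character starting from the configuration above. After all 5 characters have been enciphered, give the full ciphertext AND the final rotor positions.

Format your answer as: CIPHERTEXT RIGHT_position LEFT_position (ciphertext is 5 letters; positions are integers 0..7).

Char 1 ('A'): step: R->5, L=7; A->plug->A->R->D->L->G->refl->F->L'->A->R'->H->plug->H
Char 2 ('B'): step: R->6, L=7; B->plug->B->R->G->L->A->refl->D->L'->H->R'->G->plug->G
Char 3 ('E'): step: R->7, L=7; E->plug->E->R->A->L->F->refl->G->L'->D->R'->D->plug->D
Char 4 ('E'): step: R->0, L->0 (L advanced); E->plug->E->R->F->L->H->refl->E->L'->H->R'->D->plug->D
Char 5 ('E'): step: R->1, L=0; E->plug->E->R->H->L->E->refl->H->L'->F->R'->H->plug->H
Final: ciphertext=HGDDH, RIGHT=1, LEFT=0

Answer: HGDDH 1 0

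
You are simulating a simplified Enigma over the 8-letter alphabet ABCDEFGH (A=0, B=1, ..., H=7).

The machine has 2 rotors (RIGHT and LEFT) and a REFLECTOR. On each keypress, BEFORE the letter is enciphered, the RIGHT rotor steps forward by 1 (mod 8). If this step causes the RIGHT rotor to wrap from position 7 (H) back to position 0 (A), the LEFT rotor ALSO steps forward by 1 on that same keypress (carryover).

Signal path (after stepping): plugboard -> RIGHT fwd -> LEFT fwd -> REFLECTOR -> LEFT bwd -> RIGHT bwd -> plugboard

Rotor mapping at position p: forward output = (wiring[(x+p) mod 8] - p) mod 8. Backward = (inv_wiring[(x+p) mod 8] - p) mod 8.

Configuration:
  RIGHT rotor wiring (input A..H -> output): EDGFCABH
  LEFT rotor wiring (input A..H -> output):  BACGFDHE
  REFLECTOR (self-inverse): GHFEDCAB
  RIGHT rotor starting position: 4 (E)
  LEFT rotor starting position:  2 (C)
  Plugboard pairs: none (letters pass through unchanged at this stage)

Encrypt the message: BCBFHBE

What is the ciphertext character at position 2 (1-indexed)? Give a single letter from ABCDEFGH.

Char 1 ('B'): step: R->5, L=2; B->plug->B->R->E->L->F->refl->C->L'->F->R'->H->plug->H
Char 2 ('C'): step: R->6, L=2; C->plug->C->R->G->L->H->refl->B->L'->D->R'->A->plug->A

A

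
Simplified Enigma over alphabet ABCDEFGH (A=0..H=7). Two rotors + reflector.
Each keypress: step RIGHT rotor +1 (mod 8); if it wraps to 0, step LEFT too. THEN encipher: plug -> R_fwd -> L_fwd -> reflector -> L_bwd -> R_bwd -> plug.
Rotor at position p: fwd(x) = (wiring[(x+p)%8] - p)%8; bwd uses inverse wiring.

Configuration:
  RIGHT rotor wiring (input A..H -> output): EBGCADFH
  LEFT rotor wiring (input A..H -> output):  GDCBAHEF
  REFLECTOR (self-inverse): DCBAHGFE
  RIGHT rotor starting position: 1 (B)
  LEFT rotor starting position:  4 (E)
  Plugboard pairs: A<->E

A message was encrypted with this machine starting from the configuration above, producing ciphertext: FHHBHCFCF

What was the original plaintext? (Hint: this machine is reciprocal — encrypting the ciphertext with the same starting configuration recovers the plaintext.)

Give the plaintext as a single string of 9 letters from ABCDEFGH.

Answer: BABGAFAGE

Derivation:
Char 1 ('F'): step: R->2, L=4; F->plug->F->R->F->L->H->refl->E->L'->A->R'->B->plug->B
Char 2 ('H'): step: R->3, L=4; H->plug->H->R->D->L->B->refl->C->L'->E->R'->E->plug->A
Char 3 ('H'): step: R->4, L=4; H->plug->H->R->G->L->G->refl->F->L'->H->R'->B->plug->B
Char 4 ('B'): step: R->5, L=4; B->plug->B->R->A->L->E->refl->H->L'->F->R'->G->plug->G
Char 5 ('H'): step: R->6, L=4; H->plug->H->R->F->L->H->refl->E->L'->A->R'->E->plug->A
Char 6 ('C'): step: R->7, L=4; C->plug->C->R->C->L->A->refl->D->L'->B->R'->F->plug->F
Char 7 ('F'): step: R->0, L->5 (L advanced); F->plug->F->R->D->L->B->refl->C->L'->A->R'->E->plug->A
Char 8 ('C'): step: R->1, L=5; C->plug->C->R->B->L->H->refl->E->L'->G->R'->G->plug->G
Char 9 ('F'): step: R->2, L=5; F->plug->F->R->F->L->F->refl->G->L'->E->R'->A->plug->E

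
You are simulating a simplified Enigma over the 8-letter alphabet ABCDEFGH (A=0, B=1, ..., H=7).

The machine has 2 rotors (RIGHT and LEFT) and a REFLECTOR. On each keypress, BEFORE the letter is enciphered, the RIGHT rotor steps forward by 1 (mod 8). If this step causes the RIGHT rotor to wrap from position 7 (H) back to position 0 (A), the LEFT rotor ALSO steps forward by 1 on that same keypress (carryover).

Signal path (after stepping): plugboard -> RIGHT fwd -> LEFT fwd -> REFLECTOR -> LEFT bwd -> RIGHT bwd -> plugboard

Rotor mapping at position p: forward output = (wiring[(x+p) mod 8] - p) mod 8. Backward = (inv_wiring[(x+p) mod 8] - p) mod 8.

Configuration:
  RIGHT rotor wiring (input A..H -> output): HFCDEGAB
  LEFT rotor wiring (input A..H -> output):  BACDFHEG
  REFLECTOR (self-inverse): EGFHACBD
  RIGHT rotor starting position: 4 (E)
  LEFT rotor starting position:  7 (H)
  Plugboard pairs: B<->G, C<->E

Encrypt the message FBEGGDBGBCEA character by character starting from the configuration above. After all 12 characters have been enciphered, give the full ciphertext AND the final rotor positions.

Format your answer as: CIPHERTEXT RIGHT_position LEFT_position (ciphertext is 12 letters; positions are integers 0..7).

Answer: DCCDHEFEAAHD 0 1

Derivation:
Char 1 ('F'): step: R->5, L=7; F->plug->F->R->F->L->G->refl->B->L'->C->R'->D->plug->D
Char 2 ('B'): step: R->6, L=7; B->plug->G->R->G->L->A->refl->E->L'->E->R'->E->plug->C
Char 3 ('E'): step: R->7, L=7; E->plug->C->R->G->L->A->refl->E->L'->E->R'->E->plug->C
Char 4 ('G'): step: R->0, L->0 (L advanced); G->plug->B->R->F->L->H->refl->D->L'->D->R'->D->plug->D
Char 5 ('G'): step: R->1, L=0; G->plug->B->R->B->L->A->refl->E->L'->G->R'->H->plug->H
Char 6 ('D'): step: R->2, L=0; D->plug->D->R->E->L->F->refl->C->L'->C->R'->C->plug->E
Char 7 ('B'): step: R->3, L=0; B->plug->G->R->C->L->C->refl->F->L'->E->R'->F->plug->F
Char 8 ('G'): step: R->4, L=0; G->plug->B->R->C->L->C->refl->F->L'->E->R'->C->plug->E
Char 9 ('B'): step: R->5, L=0; B->plug->G->R->G->L->E->refl->A->L'->B->R'->A->plug->A
Char 10 ('C'): step: R->6, L=0; C->plug->E->R->E->L->F->refl->C->L'->C->R'->A->plug->A
Char 11 ('E'): step: R->7, L=0; E->plug->C->R->G->L->E->refl->A->L'->B->R'->H->plug->H
Char 12 ('A'): step: R->0, L->1 (L advanced); A->plug->A->R->H->L->A->refl->E->L'->D->R'->D->plug->D
Final: ciphertext=DCCDHEFEAAHD, RIGHT=0, LEFT=1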